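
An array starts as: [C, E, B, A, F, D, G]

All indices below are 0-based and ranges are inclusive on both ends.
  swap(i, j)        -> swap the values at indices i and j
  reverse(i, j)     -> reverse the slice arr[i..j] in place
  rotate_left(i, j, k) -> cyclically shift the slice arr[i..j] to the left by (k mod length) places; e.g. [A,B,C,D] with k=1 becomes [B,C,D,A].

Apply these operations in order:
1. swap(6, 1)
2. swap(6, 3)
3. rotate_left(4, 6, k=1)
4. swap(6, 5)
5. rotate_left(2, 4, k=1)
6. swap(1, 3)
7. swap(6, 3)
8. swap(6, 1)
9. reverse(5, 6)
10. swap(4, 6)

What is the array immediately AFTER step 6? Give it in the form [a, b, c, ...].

After 1 (swap(6, 1)): [C, G, B, A, F, D, E]
After 2 (swap(6, 3)): [C, G, B, E, F, D, A]
After 3 (rotate_left(4, 6, k=1)): [C, G, B, E, D, A, F]
After 4 (swap(6, 5)): [C, G, B, E, D, F, A]
After 5 (rotate_left(2, 4, k=1)): [C, G, E, D, B, F, A]
After 6 (swap(1, 3)): [C, D, E, G, B, F, A]

Answer: [C, D, E, G, B, F, A]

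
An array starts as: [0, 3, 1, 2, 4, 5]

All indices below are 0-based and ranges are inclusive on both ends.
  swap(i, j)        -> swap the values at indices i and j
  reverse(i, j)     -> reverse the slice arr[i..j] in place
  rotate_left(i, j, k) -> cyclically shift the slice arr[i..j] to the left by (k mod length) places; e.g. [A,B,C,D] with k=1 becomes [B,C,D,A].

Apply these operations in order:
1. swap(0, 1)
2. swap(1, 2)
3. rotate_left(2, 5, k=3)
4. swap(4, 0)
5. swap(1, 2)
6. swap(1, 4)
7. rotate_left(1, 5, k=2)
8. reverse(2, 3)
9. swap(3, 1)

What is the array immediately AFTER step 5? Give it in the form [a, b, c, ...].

Answer: [2, 5, 1, 0, 3, 4]

Derivation:
After 1 (swap(0, 1)): [3, 0, 1, 2, 4, 5]
After 2 (swap(1, 2)): [3, 1, 0, 2, 4, 5]
After 3 (rotate_left(2, 5, k=3)): [3, 1, 5, 0, 2, 4]
After 4 (swap(4, 0)): [2, 1, 5, 0, 3, 4]
After 5 (swap(1, 2)): [2, 5, 1, 0, 3, 4]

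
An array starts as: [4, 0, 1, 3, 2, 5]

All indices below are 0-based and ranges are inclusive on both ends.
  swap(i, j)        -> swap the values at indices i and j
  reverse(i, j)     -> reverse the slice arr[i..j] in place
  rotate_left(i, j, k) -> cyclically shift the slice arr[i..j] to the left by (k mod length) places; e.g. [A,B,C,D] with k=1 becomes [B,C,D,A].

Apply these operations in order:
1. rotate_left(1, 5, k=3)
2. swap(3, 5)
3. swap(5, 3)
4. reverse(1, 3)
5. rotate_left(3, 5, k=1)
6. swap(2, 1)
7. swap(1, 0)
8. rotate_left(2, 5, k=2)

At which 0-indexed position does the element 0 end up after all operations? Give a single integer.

After 1 (rotate_left(1, 5, k=3)): [4, 2, 5, 0, 1, 3]
After 2 (swap(3, 5)): [4, 2, 5, 3, 1, 0]
After 3 (swap(5, 3)): [4, 2, 5, 0, 1, 3]
After 4 (reverse(1, 3)): [4, 0, 5, 2, 1, 3]
After 5 (rotate_left(3, 5, k=1)): [4, 0, 5, 1, 3, 2]
After 6 (swap(2, 1)): [4, 5, 0, 1, 3, 2]
After 7 (swap(1, 0)): [5, 4, 0, 1, 3, 2]
After 8 (rotate_left(2, 5, k=2)): [5, 4, 3, 2, 0, 1]

Answer: 4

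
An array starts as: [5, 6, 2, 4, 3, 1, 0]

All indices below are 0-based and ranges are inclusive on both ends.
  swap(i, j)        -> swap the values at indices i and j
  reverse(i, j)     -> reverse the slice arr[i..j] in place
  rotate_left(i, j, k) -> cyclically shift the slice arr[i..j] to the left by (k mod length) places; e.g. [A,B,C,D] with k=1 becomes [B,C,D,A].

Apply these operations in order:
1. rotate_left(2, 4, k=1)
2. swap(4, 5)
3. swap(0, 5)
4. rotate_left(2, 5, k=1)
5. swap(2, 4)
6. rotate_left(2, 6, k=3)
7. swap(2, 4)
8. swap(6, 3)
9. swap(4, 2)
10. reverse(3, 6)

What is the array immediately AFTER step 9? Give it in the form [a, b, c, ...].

Answer: [2, 6, 4, 3, 5, 1, 0]

Derivation:
After 1 (rotate_left(2, 4, k=1)): [5, 6, 4, 3, 2, 1, 0]
After 2 (swap(4, 5)): [5, 6, 4, 3, 1, 2, 0]
After 3 (swap(0, 5)): [2, 6, 4, 3, 1, 5, 0]
After 4 (rotate_left(2, 5, k=1)): [2, 6, 3, 1, 5, 4, 0]
After 5 (swap(2, 4)): [2, 6, 5, 1, 3, 4, 0]
After 6 (rotate_left(2, 6, k=3)): [2, 6, 4, 0, 5, 1, 3]
After 7 (swap(2, 4)): [2, 6, 5, 0, 4, 1, 3]
After 8 (swap(6, 3)): [2, 6, 5, 3, 4, 1, 0]
After 9 (swap(4, 2)): [2, 6, 4, 3, 5, 1, 0]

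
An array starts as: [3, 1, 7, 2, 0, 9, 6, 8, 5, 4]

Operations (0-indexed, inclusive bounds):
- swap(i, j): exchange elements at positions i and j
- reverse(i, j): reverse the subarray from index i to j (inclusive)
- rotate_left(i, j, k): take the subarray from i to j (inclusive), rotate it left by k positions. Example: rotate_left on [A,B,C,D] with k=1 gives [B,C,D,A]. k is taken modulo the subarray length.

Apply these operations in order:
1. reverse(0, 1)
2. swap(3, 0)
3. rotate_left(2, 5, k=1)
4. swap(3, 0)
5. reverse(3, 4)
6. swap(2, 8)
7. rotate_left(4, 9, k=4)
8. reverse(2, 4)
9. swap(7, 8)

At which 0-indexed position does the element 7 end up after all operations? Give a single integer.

Answer: 8

Derivation:
After 1 (reverse(0, 1)): [1, 3, 7, 2, 0, 9, 6, 8, 5, 4]
After 2 (swap(3, 0)): [2, 3, 7, 1, 0, 9, 6, 8, 5, 4]
After 3 (rotate_left(2, 5, k=1)): [2, 3, 1, 0, 9, 7, 6, 8, 5, 4]
After 4 (swap(3, 0)): [0, 3, 1, 2, 9, 7, 6, 8, 5, 4]
After 5 (reverse(3, 4)): [0, 3, 1, 9, 2, 7, 6, 8, 5, 4]
After 6 (swap(2, 8)): [0, 3, 5, 9, 2, 7, 6, 8, 1, 4]
After 7 (rotate_left(4, 9, k=4)): [0, 3, 5, 9, 1, 4, 2, 7, 6, 8]
After 8 (reverse(2, 4)): [0, 3, 1, 9, 5, 4, 2, 7, 6, 8]
After 9 (swap(7, 8)): [0, 3, 1, 9, 5, 4, 2, 6, 7, 8]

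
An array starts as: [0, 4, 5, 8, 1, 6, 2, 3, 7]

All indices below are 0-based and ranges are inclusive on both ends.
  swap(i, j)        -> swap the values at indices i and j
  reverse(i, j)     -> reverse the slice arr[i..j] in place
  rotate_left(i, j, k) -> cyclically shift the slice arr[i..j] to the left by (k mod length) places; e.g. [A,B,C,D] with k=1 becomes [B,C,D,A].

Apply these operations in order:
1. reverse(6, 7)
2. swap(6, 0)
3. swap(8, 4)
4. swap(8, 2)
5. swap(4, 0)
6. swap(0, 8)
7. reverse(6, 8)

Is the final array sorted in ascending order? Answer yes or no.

Answer: no

Derivation:
After 1 (reverse(6, 7)): [0, 4, 5, 8, 1, 6, 3, 2, 7]
After 2 (swap(6, 0)): [3, 4, 5, 8, 1, 6, 0, 2, 7]
After 3 (swap(8, 4)): [3, 4, 5, 8, 7, 6, 0, 2, 1]
After 4 (swap(8, 2)): [3, 4, 1, 8, 7, 6, 0, 2, 5]
After 5 (swap(4, 0)): [7, 4, 1, 8, 3, 6, 0, 2, 5]
After 6 (swap(0, 8)): [5, 4, 1, 8, 3, 6, 0, 2, 7]
After 7 (reverse(6, 8)): [5, 4, 1, 8, 3, 6, 7, 2, 0]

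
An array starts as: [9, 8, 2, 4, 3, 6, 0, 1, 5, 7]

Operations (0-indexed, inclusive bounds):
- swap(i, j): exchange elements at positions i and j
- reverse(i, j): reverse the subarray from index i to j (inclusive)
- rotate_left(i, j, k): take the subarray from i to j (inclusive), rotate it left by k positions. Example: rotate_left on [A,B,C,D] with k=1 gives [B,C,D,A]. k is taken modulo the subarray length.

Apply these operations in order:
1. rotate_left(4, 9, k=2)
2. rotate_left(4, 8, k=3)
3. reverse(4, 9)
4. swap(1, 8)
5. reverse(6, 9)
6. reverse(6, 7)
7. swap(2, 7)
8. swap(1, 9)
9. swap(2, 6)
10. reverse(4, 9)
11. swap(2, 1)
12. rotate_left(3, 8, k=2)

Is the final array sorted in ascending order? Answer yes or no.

After 1 (rotate_left(4, 9, k=2)): [9, 8, 2, 4, 0, 1, 5, 7, 3, 6]
After 2 (rotate_left(4, 8, k=3)): [9, 8, 2, 4, 7, 3, 0, 1, 5, 6]
After 3 (reverse(4, 9)): [9, 8, 2, 4, 6, 5, 1, 0, 3, 7]
After 4 (swap(1, 8)): [9, 3, 2, 4, 6, 5, 1, 0, 8, 7]
After 5 (reverse(6, 9)): [9, 3, 2, 4, 6, 5, 7, 8, 0, 1]
After 6 (reverse(6, 7)): [9, 3, 2, 4, 6, 5, 8, 7, 0, 1]
After 7 (swap(2, 7)): [9, 3, 7, 4, 6, 5, 8, 2, 0, 1]
After 8 (swap(1, 9)): [9, 1, 7, 4, 6, 5, 8, 2, 0, 3]
After 9 (swap(2, 6)): [9, 1, 8, 4, 6, 5, 7, 2, 0, 3]
After 10 (reverse(4, 9)): [9, 1, 8, 4, 3, 0, 2, 7, 5, 6]
After 11 (swap(2, 1)): [9, 8, 1, 4, 3, 0, 2, 7, 5, 6]
After 12 (rotate_left(3, 8, k=2)): [9, 8, 1, 0, 2, 7, 5, 4, 3, 6]

Answer: no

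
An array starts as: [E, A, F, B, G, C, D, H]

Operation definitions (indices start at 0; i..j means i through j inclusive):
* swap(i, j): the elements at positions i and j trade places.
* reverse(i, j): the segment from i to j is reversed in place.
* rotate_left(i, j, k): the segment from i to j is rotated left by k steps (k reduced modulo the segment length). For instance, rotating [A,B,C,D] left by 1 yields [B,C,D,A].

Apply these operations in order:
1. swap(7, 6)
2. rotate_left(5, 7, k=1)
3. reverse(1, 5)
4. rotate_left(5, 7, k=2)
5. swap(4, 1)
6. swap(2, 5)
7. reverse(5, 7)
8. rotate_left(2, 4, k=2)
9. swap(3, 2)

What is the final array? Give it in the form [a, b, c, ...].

Answer: [E, F, C, H, B, D, A, G]

Derivation:
After 1 (swap(7, 6)): [E, A, F, B, G, C, H, D]
After 2 (rotate_left(5, 7, k=1)): [E, A, F, B, G, H, D, C]
After 3 (reverse(1, 5)): [E, H, G, B, F, A, D, C]
After 4 (rotate_left(5, 7, k=2)): [E, H, G, B, F, C, A, D]
After 5 (swap(4, 1)): [E, F, G, B, H, C, A, D]
After 6 (swap(2, 5)): [E, F, C, B, H, G, A, D]
After 7 (reverse(5, 7)): [E, F, C, B, H, D, A, G]
After 8 (rotate_left(2, 4, k=2)): [E, F, H, C, B, D, A, G]
After 9 (swap(3, 2)): [E, F, C, H, B, D, A, G]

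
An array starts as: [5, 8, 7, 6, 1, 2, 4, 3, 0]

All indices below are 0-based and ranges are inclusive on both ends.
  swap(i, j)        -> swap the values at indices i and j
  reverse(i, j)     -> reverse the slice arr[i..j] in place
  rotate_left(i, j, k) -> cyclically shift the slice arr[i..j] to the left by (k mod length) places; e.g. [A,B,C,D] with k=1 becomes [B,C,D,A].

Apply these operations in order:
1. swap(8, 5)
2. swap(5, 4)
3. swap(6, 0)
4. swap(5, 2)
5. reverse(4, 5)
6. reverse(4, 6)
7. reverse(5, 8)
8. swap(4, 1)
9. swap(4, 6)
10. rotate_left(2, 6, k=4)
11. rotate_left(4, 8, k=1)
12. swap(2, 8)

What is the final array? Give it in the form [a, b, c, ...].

After 1 (swap(8, 5)): [5, 8, 7, 6, 1, 0, 4, 3, 2]
After 2 (swap(5, 4)): [5, 8, 7, 6, 0, 1, 4, 3, 2]
After 3 (swap(6, 0)): [4, 8, 7, 6, 0, 1, 5, 3, 2]
After 4 (swap(5, 2)): [4, 8, 1, 6, 0, 7, 5, 3, 2]
After 5 (reverse(4, 5)): [4, 8, 1, 6, 7, 0, 5, 3, 2]
After 6 (reverse(4, 6)): [4, 8, 1, 6, 5, 0, 7, 3, 2]
After 7 (reverse(5, 8)): [4, 8, 1, 6, 5, 2, 3, 7, 0]
After 8 (swap(4, 1)): [4, 5, 1, 6, 8, 2, 3, 7, 0]
After 9 (swap(4, 6)): [4, 5, 1, 6, 3, 2, 8, 7, 0]
After 10 (rotate_left(2, 6, k=4)): [4, 5, 8, 1, 6, 3, 2, 7, 0]
After 11 (rotate_left(4, 8, k=1)): [4, 5, 8, 1, 3, 2, 7, 0, 6]
After 12 (swap(2, 8)): [4, 5, 6, 1, 3, 2, 7, 0, 8]

Answer: [4, 5, 6, 1, 3, 2, 7, 0, 8]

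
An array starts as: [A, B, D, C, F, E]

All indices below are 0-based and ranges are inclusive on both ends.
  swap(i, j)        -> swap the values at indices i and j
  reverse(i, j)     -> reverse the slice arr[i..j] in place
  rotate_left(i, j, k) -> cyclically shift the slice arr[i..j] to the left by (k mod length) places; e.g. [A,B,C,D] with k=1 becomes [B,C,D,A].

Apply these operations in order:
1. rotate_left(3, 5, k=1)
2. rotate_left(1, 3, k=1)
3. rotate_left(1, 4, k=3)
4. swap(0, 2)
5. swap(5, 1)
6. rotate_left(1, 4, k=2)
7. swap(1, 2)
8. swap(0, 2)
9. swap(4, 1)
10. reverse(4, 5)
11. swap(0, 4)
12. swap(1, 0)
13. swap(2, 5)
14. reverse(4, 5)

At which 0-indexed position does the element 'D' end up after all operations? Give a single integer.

Answer: 4

Derivation:
After 1 (rotate_left(3, 5, k=1)): [A, B, D, F, E, C]
After 2 (rotate_left(1, 3, k=1)): [A, D, F, B, E, C]
After 3 (rotate_left(1, 4, k=3)): [A, E, D, F, B, C]
After 4 (swap(0, 2)): [D, E, A, F, B, C]
After 5 (swap(5, 1)): [D, C, A, F, B, E]
After 6 (rotate_left(1, 4, k=2)): [D, F, B, C, A, E]
After 7 (swap(1, 2)): [D, B, F, C, A, E]
After 8 (swap(0, 2)): [F, B, D, C, A, E]
After 9 (swap(4, 1)): [F, A, D, C, B, E]
After 10 (reverse(4, 5)): [F, A, D, C, E, B]
After 11 (swap(0, 4)): [E, A, D, C, F, B]
After 12 (swap(1, 0)): [A, E, D, C, F, B]
After 13 (swap(2, 5)): [A, E, B, C, F, D]
After 14 (reverse(4, 5)): [A, E, B, C, D, F]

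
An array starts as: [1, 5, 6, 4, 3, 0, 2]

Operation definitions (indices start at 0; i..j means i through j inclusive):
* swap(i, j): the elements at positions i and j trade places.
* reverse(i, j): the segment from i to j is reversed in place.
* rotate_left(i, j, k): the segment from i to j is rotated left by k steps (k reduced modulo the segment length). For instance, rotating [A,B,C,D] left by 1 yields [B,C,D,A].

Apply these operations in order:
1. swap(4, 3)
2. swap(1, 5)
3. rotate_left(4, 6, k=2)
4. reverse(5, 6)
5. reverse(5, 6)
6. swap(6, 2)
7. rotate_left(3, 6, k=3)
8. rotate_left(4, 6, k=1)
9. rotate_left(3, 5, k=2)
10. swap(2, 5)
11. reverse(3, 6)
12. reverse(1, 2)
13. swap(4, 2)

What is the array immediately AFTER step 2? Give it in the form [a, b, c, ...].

After 1 (swap(4, 3)): [1, 5, 6, 3, 4, 0, 2]
After 2 (swap(1, 5)): [1, 0, 6, 3, 4, 5, 2]

Answer: [1, 0, 6, 3, 4, 5, 2]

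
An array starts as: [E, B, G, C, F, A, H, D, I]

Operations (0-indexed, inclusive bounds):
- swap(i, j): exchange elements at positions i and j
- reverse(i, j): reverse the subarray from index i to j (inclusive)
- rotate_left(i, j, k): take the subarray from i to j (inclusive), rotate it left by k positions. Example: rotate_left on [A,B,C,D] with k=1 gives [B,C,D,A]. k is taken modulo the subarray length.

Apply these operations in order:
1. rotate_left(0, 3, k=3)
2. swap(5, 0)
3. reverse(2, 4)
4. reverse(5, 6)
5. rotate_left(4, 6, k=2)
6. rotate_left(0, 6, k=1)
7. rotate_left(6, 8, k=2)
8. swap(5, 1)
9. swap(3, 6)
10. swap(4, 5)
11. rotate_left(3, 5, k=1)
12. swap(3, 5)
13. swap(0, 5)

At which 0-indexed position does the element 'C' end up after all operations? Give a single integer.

After 1 (rotate_left(0, 3, k=3)): [C, E, B, G, F, A, H, D, I]
After 2 (swap(5, 0)): [A, E, B, G, F, C, H, D, I]
After 3 (reverse(2, 4)): [A, E, F, G, B, C, H, D, I]
After 4 (reverse(5, 6)): [A, E, F, G, B, H, C, D, I]
After 5 (rotate_left(4, 6, k=2)): [A, E, F, G, C, B, H, D, I]
After 6 (rotate_left(0, 6, k=1)): [E, F, G, C, B, H, A, D, I]
After 7 (rotate_left(6, 8, k=2)): [E, F, G, C, B, H, I, A, D]
After 8 (swap(5, 1)): [E, H, G, C, B, F, I, A, D]
After 9 (swap(3, 6)): [E, H, G, I, B, F, C, A, D]
After 10 (swap(4, 5)): [E, H, G, I, F, B, C, A, D]
After 11 (rotate_left(3, 5, k=1)): [E, H, G, F, B, I, C, A, D]
After 12 (swap(3, 5)): [E, H, G, I, B, F, C, A, D]
After 13 (swap(0, 5)): [F, H, G, I, B, E, C, A, D]

Answer: 6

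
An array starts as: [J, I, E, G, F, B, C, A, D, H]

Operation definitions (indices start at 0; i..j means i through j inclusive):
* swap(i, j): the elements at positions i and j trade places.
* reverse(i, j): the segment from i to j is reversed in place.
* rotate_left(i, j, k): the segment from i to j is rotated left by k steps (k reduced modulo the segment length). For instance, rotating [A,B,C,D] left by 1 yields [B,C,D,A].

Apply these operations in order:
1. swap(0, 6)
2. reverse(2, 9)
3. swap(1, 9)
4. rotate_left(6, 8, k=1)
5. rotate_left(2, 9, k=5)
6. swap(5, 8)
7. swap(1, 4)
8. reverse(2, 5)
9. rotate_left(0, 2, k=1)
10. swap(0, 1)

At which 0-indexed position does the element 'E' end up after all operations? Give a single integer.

Answer: 3

Derivation:
After 1 (swap(0, 6)): [C, I, E, G, F, B, J, A, D, H]
After 2 (reverse(2, 9)): [C, I, H, D, A, J, B, F, G, E]
After 3 (swap(1, 9)): [C, E, H, D, A, J, B, F, G, I]
After 4 (rotate_left(6, 8, k=1)): [C, E, H, D, A, J, F, G, B, I]
After 5 (rotate_left(2, 9, k=5)): [C, E, G, B, I, H, D, A, J, F]
After 6 (swap(5, 8)): [C, E, G, B, I, J, D, A, H, F]
After 7 (swap(1, 4)): [C, I, G, B, E, J, D, A, H, F]
After 8 (reverse(2, 5)): [C, I, J, E, B, G, D, A, H, F]
After 9 (rotate_left(0, 2, k=1)): [I, J, C, E, B, G, D, A, H, F]
After 10 (swap(0, 1)): [J, I, C, E, B, G, D, A, H, F]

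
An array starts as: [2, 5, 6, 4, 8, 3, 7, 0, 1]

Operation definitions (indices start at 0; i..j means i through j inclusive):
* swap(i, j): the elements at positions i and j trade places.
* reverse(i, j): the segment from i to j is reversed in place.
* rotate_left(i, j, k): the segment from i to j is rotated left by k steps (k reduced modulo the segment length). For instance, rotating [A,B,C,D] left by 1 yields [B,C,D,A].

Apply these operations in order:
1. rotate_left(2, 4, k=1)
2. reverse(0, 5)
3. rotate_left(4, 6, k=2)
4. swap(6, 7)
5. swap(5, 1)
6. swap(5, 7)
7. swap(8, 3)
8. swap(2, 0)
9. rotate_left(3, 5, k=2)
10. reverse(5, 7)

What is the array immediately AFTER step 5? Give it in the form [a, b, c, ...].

Answer: [3, 5, 8, 4, 7, 6, 0, 2, 1]

Derivation:
After 1 (rotate_left(2, 4, k=1)): [2, 5, 4, 8, 6, 3, 7, 0, 1]
After 2 (reverse(0, 5)): [3, 6, 8, 4, 5, 2, 7, 0, 1]
After 3 (rotate_left(4, 6, k=2)): [3, 6, 8, 4, 7, 5, 2, 0, 1]
After 4 (swap(6, 7)): [3, 6, 8, 4, 7, 5, 0, 2, 1]
After 5 (swap(5, 1)): [3, 5, 8, 4, 7, 6, 0, 2, 1]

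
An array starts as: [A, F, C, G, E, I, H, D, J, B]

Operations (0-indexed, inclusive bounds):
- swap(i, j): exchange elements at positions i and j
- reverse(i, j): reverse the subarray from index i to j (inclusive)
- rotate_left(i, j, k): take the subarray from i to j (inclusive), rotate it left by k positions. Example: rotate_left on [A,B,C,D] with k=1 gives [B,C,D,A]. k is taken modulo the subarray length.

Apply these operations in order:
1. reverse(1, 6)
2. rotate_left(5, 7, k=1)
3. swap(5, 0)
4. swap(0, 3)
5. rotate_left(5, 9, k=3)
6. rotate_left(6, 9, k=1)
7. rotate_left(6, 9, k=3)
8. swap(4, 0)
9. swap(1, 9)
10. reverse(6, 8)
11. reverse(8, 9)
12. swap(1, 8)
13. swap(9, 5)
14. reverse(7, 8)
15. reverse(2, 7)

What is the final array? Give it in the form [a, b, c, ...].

After 1 (reverse(1, 6)): [A, H, I, E, G, C, F, D, J, B]
After 2 (rotate_left(5, 7, k=1)): [A, H, I, E, G, F, D, C, J, B]
After 3 (swap(5, 0)): [F, H, I, E, G, A, D, C, J, B]
After 4 (swap(0, 3)): [E, H, I, F, G, A, D, C, J, B]
After 5 (rotate_left(5, 9, k=3)): [E, H, I, F, G, J, B, A, D, C]
After 6 (rotate_left(6, 9, k=1)): [E, H, I, F, G, J, A, D, C, B]
After 7 (rotate_left(6, 9, k=3)): [E, H, I, F, G, J, B, A, D, C]
After 8 (swap(4, 0)): [G, H, I, F, E, J, B, A, D, C]
After 9 (swap(1, 9)): [G, C, I, F, E, J, B, A, D, H]
After 10 (reverse(6, 8)): [G, C, I, F, E, J, D, A, B, H]
After 11 (reverse(8, 9)): [G, C, I, F, E, J, D, A, H, B]
After 12 (swap(1, 8)): [G, H, I, F, E, J, D, A, C, B]
After 13 (swap(9, 5)): [G, H, I, F, E, B, D, A, C, J]
After 14 (reverse(7, 8)): [G, H, I, F, E, B, D, C, A, J]
After 15 (reverse(2, 7)): [G, H, C, D, B, E, F, I, A, J]

Answer: [G, H, C, D, B, E, F, I, A, J]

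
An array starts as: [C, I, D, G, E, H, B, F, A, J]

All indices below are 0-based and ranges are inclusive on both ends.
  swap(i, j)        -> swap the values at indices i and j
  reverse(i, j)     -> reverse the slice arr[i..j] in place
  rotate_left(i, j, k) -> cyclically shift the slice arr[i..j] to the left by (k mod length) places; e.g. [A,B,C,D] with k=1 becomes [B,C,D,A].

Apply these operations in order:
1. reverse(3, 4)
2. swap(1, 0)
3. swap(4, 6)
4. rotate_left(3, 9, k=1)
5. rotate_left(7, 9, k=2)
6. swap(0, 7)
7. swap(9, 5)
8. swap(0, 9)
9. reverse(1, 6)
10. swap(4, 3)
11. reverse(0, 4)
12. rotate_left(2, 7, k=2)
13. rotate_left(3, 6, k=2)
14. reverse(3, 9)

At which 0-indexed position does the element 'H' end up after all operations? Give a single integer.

After 1 (reverse(3, 4)): [C, I, D, E, G, H, B, F, A, J]
After 2 (swap(1, 0)): [I, C, D, E, G, H, B, F, A, J]
After 3 (swap(4, 6)): [I, C, D, E, B, H, G, F, A, J]
After 4 (rotate_left(3, 9, k=1)): [I, C, D, B, H, G, F, A, J, E]
After 5 (rotate_left(7, 9, k=2)): [I, C, D, B, H, G, F, E, A, J]
After 6 (swap(0, 7)): [E, C, D, B, H, G, F, I, A, J]
After 7 (swap(9, 5)): [E, C, D, B, H, J, F, I, A, G]
After 8 (swap(0, 9)): [G, C, D, B, H, J, F, I, A, E]
After 9 (reverse(1, 6)): [G, F, J, H, B, D, C, I, A, E]
After 10 (swap(4, 3)): [G, F, J, B, H, D, C, I, A, E]
After 11 (reverse(0, 4)): [H, B, J, F, G, D, C, I, A, E]
After 12 (rotate_left(2, 7, k=2)): [H, B, G, D, C, I, J, F, A, E]
After 13 (rotate_left(3, 6, k=2)): [H, B, G, I, J, D, C, F, A, E]
After 14 (reverse(3, 9)): [H, B, G, E, A, F, C, D, J, I]

Answer: 0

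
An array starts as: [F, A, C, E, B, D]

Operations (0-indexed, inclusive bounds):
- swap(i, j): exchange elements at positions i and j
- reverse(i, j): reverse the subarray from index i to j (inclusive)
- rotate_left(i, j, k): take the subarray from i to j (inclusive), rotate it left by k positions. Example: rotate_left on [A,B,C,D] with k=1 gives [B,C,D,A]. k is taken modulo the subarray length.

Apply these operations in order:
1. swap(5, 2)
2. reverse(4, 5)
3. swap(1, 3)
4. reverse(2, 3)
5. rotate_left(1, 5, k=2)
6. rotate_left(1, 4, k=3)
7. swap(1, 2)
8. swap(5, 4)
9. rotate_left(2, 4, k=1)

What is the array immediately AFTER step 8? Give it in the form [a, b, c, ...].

Answer: [F, D, E, C, A, B]

Derivation:
After 1 (swap(5, 2)): [F, A, D, E, B, C]
After 2 (reverse(4, 5)): [F, A, D, E, C, B]
After 3 (swap(1, 3)): [F, E, D, A, C, B]
After 4 (reverse(2, 3)): [F, E, A, D, C, B]
After 5 (rotate_left(1, 5, k=2)): [F, D, C, B, E, A]
After 6 (rotate_left(1, 4, k=3)): [F, E, D, C, B, A]
After 7 (swap(1, 2)): [F, D, E, C, B, A]
After 8 (swap(5, 4)): [F, D, E, C, A, B]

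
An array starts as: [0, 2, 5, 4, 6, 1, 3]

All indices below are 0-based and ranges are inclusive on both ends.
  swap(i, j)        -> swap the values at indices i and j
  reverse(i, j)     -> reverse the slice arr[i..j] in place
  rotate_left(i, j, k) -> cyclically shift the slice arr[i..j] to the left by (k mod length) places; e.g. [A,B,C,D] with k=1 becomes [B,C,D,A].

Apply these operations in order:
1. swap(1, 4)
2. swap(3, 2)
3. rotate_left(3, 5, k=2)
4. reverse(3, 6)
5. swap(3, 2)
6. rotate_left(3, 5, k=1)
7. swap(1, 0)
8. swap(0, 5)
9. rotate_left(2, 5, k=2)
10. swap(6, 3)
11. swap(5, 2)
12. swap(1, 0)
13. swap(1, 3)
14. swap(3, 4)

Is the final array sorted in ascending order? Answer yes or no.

Answer: yes

Derivation:
After 1 (swap(1, 4)): [0, 6, 5, 4, 2, 1, 3]
After 2 (swap(3, 2)): [0, 6, 4, 5, 2, 1, 3]
After 3 (rotate_left(3, 5, k=2)): [0, 6, 4, 1, 5, 2, 3]
After 4 (reverse(3, 6)): [0, 6, 4, 3, 2, 5, 1]
After 5 (swap(3, 2)): [0, 6, 3, 4, 2, 5, 1]
After 6 (rotate_left(3, 5, k=1)): [0, 6, 3, 2, 5, 4, 1]
After 7 (swap(1, 0)): [6, 0, 3, 2, 5, 4, 1]
After 8 (swap(0, 5)): [4, 0, 3, 2, 5, 6, 1]
After 9 (rotate_left(2, 5, k=2)): [4, 0, 5, 6, 3, 2, 1]
After 10 (swap(6, 3)): [4, 0, 5, 1, 3, 2, 6]
After 11 (swap(5, 2)): [4, 0, 2, 1, 3, 5, 6]
After 12 (swap(1, 0)): [0, 4, 2, 1, 3, 5, 6]
After 13 (swap(1, 3)): [0, 1, 2, 4, 3, 5, 6]
After 14 (swap(3, 4)): [0, 1, 2, 3, 4, 5, 6]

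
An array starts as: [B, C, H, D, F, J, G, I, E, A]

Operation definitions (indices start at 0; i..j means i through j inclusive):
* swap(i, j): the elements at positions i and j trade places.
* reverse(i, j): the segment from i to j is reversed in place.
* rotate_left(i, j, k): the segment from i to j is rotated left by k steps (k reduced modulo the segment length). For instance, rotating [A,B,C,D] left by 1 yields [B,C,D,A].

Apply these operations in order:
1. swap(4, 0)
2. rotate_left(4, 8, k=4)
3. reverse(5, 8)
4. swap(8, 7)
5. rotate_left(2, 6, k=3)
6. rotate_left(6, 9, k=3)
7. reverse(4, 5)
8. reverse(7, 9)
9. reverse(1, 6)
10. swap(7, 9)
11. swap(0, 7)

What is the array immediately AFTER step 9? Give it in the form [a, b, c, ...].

Answer: [F, A, H, D, G, I, C, J, B, E]

Derivation:
After 1 (swap(4, 0)): [F, C, H, D, B, J, G, I, E, A]
After 2 (rotate_left(4, 8, k=4)): [F, C, H, D, E, B, J, G, I, A]
After 3 (reverse(5, 8)): [F, C, H, D, E, I, G, J, B, A]
After 4 (swap(8, 7)): [F, C, H, D, E, I, G, B, J, A]
After 5 (rotate_left(2, 6, k=3)): [F, C, I, G, H, D, E, B, J, A]
After 6 (rotate_left(6, 9, k=3)): [F, C, I, G, H, D, A, E, B, J]
After 7 (reverse(4, 5)): [F, C, I, G, D, H, A, E, B, J]
After 8 (reverse(7, 9)): [F, C, I, G, D, H, A, J, B, E]
After 9 (reverse(1, 6)): [F, A, H, D, G, I, C, J, B, E]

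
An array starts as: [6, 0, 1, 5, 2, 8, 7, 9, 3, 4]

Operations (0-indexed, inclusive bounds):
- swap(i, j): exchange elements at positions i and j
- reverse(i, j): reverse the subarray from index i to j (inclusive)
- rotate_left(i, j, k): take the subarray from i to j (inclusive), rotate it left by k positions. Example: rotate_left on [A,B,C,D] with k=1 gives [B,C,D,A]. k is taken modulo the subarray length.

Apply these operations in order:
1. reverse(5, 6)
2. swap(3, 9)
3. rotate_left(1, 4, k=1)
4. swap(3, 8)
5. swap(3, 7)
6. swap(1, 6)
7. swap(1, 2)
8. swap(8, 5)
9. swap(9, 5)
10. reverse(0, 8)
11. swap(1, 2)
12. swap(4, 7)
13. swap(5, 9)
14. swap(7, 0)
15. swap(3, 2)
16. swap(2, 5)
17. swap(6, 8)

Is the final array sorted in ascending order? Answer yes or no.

After 1 (reverse(5, 6)): [6, 0, 1, 5, 2, 7, 8, 9, 3, 4]
After 2 (swap(3, 9)): [6, 0, 1, 4, 2, 7, 8, 9, 3, 5]
After 3 (rotate_left(1, 4, k=1)): [6, 1, 4, 2, 0, 7, 8, 9, 3, 5]
After 4 (swap(3, 8)): [6, 1, 4, 3, 0, 7, 8, 9, 2, 5]
After 5 (swap(3, 7)): [6, 1, 4, 9, 0, 7, 8, 3, 2, 5]
After 6 (swap(1, 6)): [6, 8, 4, 9, 0, 7, 1, 3, 2, 5]
After 7 (swap(1, 2)): [6, 4, 8, 9, 0, 7, 1, 3, 2, 5]
After 8 (swap(8, 5)): [6, 4, 8, 9, 0, 2, 1, 3, 7, 5]
After 9 (swap(9, 5)): [6, 4, 8, 9, 0, 5, 1, 3, 7, 2]
After 10 (reverse(0, 8)): [7, 3, 1, 5, 0, 9, 8, 4, 6, 2]
After 11 (swap(1, 2)): [7, 1, 3, 5, 0, 9, 8, 4, 6, 2]
After 12 (swap(4, 7)): [7, 1, 3, 5, 4, 9, 8, 0, 6, 2]
After 13 (swap(5, 9)): [7, 1, 3, 5, 4, 2, 8, 0, 6, 9]
After 14 (swap(7, 0)): [0, 1, 3, 5, 4, 2, 8, 7, 6, 9]
After 15 (swap(3, 2)): [0, 1, 5, 3, 4, 2, 8, 7, 6, 9]
After 16 (swap(2, 5)): [0, 1, 2, 3, 4, 5, 8, 7, 6, 9]
After 17 (swap(6, 8)): [0, 1, 2, 3, 4, 5, 6, 7, 8, 9]

Answer: yes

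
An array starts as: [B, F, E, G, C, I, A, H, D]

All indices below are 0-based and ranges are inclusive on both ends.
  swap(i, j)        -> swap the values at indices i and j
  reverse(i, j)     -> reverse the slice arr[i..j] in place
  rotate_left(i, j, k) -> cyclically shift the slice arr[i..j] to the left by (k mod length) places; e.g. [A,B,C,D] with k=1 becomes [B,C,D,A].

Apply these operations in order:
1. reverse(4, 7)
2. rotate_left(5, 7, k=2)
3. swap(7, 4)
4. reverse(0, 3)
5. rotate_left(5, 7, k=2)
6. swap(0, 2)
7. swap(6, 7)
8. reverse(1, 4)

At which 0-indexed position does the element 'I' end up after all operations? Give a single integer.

After 1 (reverse(4, 7)): [B, F, E, G, H, A, I, C, D]
After 2 (rotate_left(5, 7, k=2)): [B, F, E, G, H, C, A, I, D]
After 3 (swap(7, 4)): [B, F, E, G, I, C, A, H, D]
After 4 (reverse(0, 3)): [G, E, F, B, I, C, A, H, D]
After 5 (rotate_left(5, 7, k=2)): [G, E, F, B, I, H, C, A, D]
After 6 (swap(0, 2)): [F, E, G, B, I, H, C, A, D]
After 7 (swap(6, 7)): [F, E, G, B, I, H, A, C, D]
After 8 (reverse(1, 4)): [F, I, B, G, E, H, A, C, D]

Answer: 1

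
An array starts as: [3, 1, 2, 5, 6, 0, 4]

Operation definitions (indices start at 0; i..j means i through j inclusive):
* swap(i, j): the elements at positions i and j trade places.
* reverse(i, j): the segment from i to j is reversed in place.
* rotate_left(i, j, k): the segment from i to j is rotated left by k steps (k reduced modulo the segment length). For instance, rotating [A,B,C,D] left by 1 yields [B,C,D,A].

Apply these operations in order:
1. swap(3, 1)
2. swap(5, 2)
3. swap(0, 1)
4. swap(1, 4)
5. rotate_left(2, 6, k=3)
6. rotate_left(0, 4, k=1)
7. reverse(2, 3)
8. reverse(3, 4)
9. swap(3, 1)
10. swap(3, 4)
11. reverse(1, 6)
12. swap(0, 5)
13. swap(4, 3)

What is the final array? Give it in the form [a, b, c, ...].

After 1 (swap(3, 1)): [3, 5, 2, 1, 6, 0, 4]
After 2 (swap(5, 2)): [3, 5, 0, 1, 6, 2, 4]
After 3 (swap(0, 1)): [5, 3, 0, 1, 6, 2, 4]
After 4 (swap(1, 4)): [5, 6, 0, 1, 3, 2, 4]
After 5 (rotate_left(2, 6, k=3)): [5, 6, 2, 4, 0, 1, 3]
After 6 (rotate_left(0, 4, k=1)): [6, 2, 4, 0, 5, 1, 3]
After 7 (reverse(2, 3)): [6, 2, 0, 4, 5, 1, 3]
After 8 (reverse(3, 4)): [6, 2, 0, 5, 4, 1, 3]
After 9 (swap(3, 1)): [6, 5, 0, 2, 4, 1, 3]
After 10 (swap(3, 4)): [6, 5, 0, 4, 2, 1, 3]
After 11 (reverse(1, 6)): [6, 3, 1, 2, 4, 0, 5]
After 12 (swap(0, 5)): [0, 3, 1, 2, 4, 6, 5]
After 13 (swap(4, 3)): [0, 3, 1, 4, 2, 6, 5]

Answer: [0, 3, 1, 4, 2, 6, 5]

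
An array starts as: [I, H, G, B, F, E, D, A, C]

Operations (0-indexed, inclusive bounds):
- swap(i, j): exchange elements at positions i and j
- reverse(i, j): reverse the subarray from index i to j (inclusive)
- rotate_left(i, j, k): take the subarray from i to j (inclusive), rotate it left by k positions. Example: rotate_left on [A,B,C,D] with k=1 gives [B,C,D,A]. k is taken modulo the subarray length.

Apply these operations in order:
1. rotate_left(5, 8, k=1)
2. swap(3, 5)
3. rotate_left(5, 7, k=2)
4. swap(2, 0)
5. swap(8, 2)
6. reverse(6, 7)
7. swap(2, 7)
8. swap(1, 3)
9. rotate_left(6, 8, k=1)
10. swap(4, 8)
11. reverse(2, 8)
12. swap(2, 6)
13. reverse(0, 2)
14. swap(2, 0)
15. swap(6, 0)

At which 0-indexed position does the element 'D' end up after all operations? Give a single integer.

Answer: 1

Derivation:
After 1 (rotate_left(5, 8, k=1)): [I, H, G, B, F, D, A, C, E]
After 2 (swap(3, 5)): [I, H, G, D, F, B, A, C, E]
After 3 (rotate_left(5, 7, k=2)): [I, H, G, D, F, C, B, A, E]
After 4 (swap(2, 0)): [G, H, I, D, F, C, B, A, E]
After 5 (swap(8, 2)): [G, H, E, D, F, C, B, A, I]
After 6 (reverse(6, 7)): [G, H, E, D, F, C, A, B, I]
After 7 (swap(2, 7)): [G, H, B, D, F, C, A, E, I]
After 8 (swap(1, 3)): [G, D, B, H, F, C, A, E, I]
After 9 (rotate_left(6, 8, k=1)): [G, D, B, H, F, C, E, I, A]
After 10 (swap(4, 8)): [G, D, B, H, A, C, E, I, F]
After 11 (reverse(2, 8)): [G, D, F, I, E, C, A, H, B]
After 12 (swap(2, 6)): [G, D, A, I, E, C, F, H, B]
After 13 (reverse(0, 2)): [A, D, G, I, E, C, F, H, B]
After 14 (swap(2, 0)): [G, D, A, I, E, C, F, H, B]
After 15 (swap(6, 0)): [F, D, A, I, E, C, G, H, B]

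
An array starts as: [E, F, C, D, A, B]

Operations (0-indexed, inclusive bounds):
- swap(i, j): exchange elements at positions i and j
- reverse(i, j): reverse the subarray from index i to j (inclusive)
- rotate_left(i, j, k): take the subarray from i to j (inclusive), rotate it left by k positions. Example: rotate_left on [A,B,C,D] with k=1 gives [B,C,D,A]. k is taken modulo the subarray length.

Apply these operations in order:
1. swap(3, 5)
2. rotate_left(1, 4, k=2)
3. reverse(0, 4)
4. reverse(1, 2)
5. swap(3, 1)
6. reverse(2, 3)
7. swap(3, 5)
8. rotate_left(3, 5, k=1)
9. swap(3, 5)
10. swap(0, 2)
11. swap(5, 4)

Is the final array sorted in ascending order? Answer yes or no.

After 1 (swap(3, 5)): [E, F, C, B, A, D]
After 2 (rotate_left(1, 4, k=2)): [E, B, A, F, C, D]
After 3 (reverse(0, 4)): [C, F, A, B, E, D]
After 4 (reverse(1, 2)): [C, A, F, B, E, D]
After 5 (swap(3, 1)): [C, B, F, A, E, D]
After 6 (reverse(2, 3)): [C, B, A, F, E, D]
After 7 (swap(3, 5)): [C, B, A, D, E, F]
After 8 (rotate_left(3, 5, k=1)): [C, B, A, E, F, D]
After 9 (swap(3, 5)): [C, B, A, D, F, E]
After 10 (swap(0, 2)): [A, B, C, D, F, E]
After 11 (swap(5, 4)): [A, B, C, D, E, F]

Answer: yes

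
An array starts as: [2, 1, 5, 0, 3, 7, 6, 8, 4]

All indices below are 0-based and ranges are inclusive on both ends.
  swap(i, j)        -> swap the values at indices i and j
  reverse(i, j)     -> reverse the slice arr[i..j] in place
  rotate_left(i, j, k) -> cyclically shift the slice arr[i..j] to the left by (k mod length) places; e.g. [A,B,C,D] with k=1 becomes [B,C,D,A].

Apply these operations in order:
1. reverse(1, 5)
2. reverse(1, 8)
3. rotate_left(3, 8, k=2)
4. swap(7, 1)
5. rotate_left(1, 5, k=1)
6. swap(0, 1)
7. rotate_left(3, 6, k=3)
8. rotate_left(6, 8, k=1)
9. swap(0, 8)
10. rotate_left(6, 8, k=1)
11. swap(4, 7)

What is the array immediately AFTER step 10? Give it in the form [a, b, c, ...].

After 1 (reverse(1, 5)): [2, 7, 3, 0, 5, 1, 6, 8, 4]
After 2 (reverse(1, 8)): [2, 4, 8, 6, 1, 5, 0, 3, 7]
After 3 (rotate_left(3, 8, k=2)): [2, 4, 8, 5, 0, 3, 7, 6, 1]
After 4 (swap(7, 1)): [2, 6, 8, 5, 0, 3, 7, 4, 1]
After 5 (rotate_left(1, 5, k=1)): [2, 8, 5, 0, 3, 6, 7, 4, 1]
After 6 (swap(0, 1)): [8, 2, 5, 0, 3, 6, 7, 4, 1]
After 7 (rotate_left(3, 6, k=3)): [8, 2, 5, 7, 0, 3, 6, 4, 1]
After 8 (rotate_left(6, 8, k=1)): [8, 2, 5, 7, 0, 3, 4, 1, 6]
After 9 (swap(0, 8)): [6, 2, 5, 7, 0, 3, 4, 1, 8]
After 10 (rotate_left(6, 8, k=1)): [6, 2, 5, 7, 0, 3, 1, 8, 4]

Answer: [6, 2, 5, 7, 0, 3, 1, 8, 4]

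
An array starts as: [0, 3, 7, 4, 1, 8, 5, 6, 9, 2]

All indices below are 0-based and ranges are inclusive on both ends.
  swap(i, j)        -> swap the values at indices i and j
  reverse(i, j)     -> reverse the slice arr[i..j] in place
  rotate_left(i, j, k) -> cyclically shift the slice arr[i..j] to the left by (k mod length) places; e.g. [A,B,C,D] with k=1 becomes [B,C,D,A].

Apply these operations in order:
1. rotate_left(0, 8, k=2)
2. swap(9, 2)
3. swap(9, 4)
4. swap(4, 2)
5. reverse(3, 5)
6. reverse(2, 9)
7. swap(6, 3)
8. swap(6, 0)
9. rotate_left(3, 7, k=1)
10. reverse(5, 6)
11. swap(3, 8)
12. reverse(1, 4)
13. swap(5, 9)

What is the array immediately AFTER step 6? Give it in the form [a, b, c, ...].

After 1 (rotate_left(0, 8, k=2)): [7, 4, 1, 8, 5, 6, 9, 0, 3, 2]
After 2 (swap(9, 2)): [7, 4, 2, 8, 5, 6, 9, 0, 3, 1]
After 3 (swap(9, 4)): [7, 4, 2, 8, 1, 6, 9, 0, 3, 5]
After 4 (swap(4, 2)): [7, 4, 1, 8, 2, 6, 9, 0, 3, 5]
After 5 (reverse(3, 5)): [7, 4, 1, 6, 2, 8, 9, 0, 3, 5]
After 6 (reverse(2, 9)): [7, 4, 5, 3, 0, 9, 8, 2, 6, 1]

Answer: [7, 4, 5, 3, 0, 9, 8, 2, 6, 1]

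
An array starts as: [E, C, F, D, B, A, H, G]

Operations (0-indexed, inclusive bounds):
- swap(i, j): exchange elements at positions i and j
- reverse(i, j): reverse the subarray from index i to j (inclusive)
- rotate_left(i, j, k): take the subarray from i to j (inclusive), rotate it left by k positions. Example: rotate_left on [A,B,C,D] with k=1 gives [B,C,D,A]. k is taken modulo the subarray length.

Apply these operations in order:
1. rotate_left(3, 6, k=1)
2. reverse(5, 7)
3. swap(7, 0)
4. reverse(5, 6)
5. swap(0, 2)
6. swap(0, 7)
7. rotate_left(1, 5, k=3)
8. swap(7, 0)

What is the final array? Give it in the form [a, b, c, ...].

After 1 (rotate_left(3, 6, k=1)): [E, C, F, B, A, H, D, G]
After 2 (reverse(5, 7)): [E, C, F, B, A, G, D, H]
After 3 (swap(7, 0)): [H, C, F, B, A, G, D, E]
After 4 (reverse(5, 6)): [H, C, F, B, A, D, G, E]
After 5 (swap(0, 2)): [F, C, H, B, A, D, G, E]
After 6 (swap(0, 7)): [E, C, H, B, A, D, G, F]
After 7 (rotate_left(1, 5, k=3)): [E, A, D, C, H, B, G, F]
After 8 (swap(7, 0)): [F, A, D, C, H, B, G, E]

Answer: [F, A, D, C, H, B, G, E]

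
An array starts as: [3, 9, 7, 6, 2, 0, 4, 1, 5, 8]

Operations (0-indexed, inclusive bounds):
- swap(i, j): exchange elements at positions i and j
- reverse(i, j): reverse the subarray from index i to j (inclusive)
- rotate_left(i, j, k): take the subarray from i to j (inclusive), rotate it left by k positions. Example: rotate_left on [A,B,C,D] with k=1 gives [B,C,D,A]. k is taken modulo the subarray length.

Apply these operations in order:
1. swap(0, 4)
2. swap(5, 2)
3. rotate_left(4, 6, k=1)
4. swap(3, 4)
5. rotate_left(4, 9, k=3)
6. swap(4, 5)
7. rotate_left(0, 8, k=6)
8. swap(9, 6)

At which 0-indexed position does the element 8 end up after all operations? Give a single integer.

Answer: 0

Derivation:
After 1 (swap(0, 4)): [2, 9, 7, 6, 3, 0, 4, 1, 5, 8]
After 2 (swap(5, 2)): [2, 9, 0, 6, 3, 7, 4, 1, 5, 8]
After 3 (rotate_left(4, 6, k=1)): [2, 9, 0, 6, 7, 4, 3, 1, 5, 8]
After 4 (swap(3, 4)): [2, 9, 0, 7, 6, 4, 3, 1, 5, 8]
After 5 (rotate_left(4, 9, k=3)): [2, 9, 0, 7, 1, 5, 8, 6, 4, 3]
After 6 (swap(4, 5)): [2, 9, 0, 7, 5, 1, 8, 6, 4, 3]
After 7 (rotate_left(0, 8, k=6)): [8, 6, 4, 2, 9, 0, 7, 5, 1, 3]
After 8 (swap(9, 6)): [8, 6, 4, 2, 9, 0, 3, 5, 1, 7]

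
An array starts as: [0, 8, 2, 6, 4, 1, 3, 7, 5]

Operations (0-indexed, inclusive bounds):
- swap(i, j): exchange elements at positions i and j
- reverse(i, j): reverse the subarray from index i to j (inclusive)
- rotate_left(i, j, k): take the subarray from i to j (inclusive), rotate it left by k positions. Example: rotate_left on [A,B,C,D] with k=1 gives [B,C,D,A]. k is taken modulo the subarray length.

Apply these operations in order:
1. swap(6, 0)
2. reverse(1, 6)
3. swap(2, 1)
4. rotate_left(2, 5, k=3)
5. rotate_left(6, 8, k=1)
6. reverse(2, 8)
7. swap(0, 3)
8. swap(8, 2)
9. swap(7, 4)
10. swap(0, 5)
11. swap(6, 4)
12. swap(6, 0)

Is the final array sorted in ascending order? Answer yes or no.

Answer: yes

Derivation:
After 1 (swap(6, 0)): [3, 8, 2, 6, 4, 1, 0, 7, 5]
After 2 (reverse(1, 6)): [3, 0, 1, 4, 6, 2, 8, 7, 5]
After 3 (swap(2, 1)): [3, 1, 0, 4, 6, 2, 8, 7, 5]
After 4 (rotate_left(2, 5, k=3)): [3, 1, 2, 0, 4, 6, 8, 7, 5]
After 5 (rotate_left(6, 8, k=1)): [3, 1, 2, 0, 4, 6, 7, 5, 8]
After 6 (reverse(2, 8)): [3, 1, 8, 5, 7, 6, 4, 0, 2]
After 7 (swap(0, 3)): [5, 1, 8, 3, 7, 6, 4, 0, 2]
After 8 (swap(8, 2)): [5, 1, 2, 3, 7, 6, 4, 0, 8]
After 9 (swap(7, 4)): [5, 1, 2, 3, 0, 6, 4, 7, 8]
After 10 (swap(0, 5)): [6, 1, 2, 3, 0, 5, 4, 7, 8]
After 11 (swap(6, 4)): [6, 1, 2, 3, 4, 5, 0, 7, 8]
After 12 (swap(6, 0)): [0, 1, 2, 3, 4, 5, 6, 7, 8]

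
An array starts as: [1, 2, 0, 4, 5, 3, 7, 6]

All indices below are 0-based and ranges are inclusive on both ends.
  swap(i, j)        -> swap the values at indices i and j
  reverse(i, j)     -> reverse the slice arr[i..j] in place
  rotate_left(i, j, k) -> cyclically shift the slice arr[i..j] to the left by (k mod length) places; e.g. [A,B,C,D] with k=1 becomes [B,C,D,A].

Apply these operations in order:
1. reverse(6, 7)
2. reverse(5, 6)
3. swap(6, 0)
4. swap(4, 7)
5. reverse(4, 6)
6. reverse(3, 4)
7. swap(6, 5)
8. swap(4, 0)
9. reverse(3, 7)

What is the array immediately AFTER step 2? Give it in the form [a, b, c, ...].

After 1 (reverse(6, 7)): [1, 2, 0, 4, 5, 3, 6, 7]
After 2 (reverse(5, 6)): [1, 2, 0, 4, 5, 6, 3, 7]

Answer: [1, 2, 0, 4, 5, 6, 3, 7]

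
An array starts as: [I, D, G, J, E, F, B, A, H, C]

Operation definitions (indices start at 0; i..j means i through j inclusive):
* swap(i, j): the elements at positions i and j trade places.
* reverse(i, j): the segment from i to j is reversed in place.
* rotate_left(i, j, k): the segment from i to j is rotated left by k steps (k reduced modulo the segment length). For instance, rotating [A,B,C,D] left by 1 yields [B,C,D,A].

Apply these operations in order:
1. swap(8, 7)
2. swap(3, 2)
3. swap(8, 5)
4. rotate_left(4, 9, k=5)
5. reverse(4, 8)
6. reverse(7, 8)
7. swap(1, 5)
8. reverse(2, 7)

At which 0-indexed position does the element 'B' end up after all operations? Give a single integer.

After 1 (swap(8, 7)): [I, D, G, J, E, F, B, H, A, C]
After 2 (swap(3, 2)): [I, D, J, G, E, F, B, H, A, C]
After 3 (swap(8, 5)): [I, D, J, G, E, A, B, H, F, C]
After 4 (rotate_left(4, 9, k=5)): [I, D, J, G, C, E, A, B, H, F]
After 5 (reverse(4, 8)): [I, D, J, G, H, B, A, E, C, F]
After 6 (reverse(7, 8)): [I, D, J, G, H, B, A, C, E, F]
After 7 (swap(1, 5)): [I, B, J, G, H, D, A, C, E, F]
After 8 (reverse(2, 7)): [I, B, C, A, D, H, G, J, E, F]

Answer: 1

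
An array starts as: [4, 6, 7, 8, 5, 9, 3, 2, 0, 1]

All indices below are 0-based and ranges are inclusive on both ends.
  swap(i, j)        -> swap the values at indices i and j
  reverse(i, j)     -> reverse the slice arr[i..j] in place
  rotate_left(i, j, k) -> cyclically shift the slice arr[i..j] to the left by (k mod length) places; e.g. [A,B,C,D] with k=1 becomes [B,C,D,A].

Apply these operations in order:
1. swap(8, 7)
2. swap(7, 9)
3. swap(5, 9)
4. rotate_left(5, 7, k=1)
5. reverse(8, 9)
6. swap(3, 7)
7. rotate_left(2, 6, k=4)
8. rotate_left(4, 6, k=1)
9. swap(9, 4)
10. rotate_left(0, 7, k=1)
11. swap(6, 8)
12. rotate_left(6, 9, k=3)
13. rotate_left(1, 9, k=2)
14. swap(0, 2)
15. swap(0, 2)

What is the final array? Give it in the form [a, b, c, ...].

Answer: [6, 2, 3, 0, 5, 9, 4, 8, 1, 7]

Derivation:
After 1 (swap(8, 7)): [4, 6, 7, 8, 5, 9, 3, 0, 2, 1]
After 2 (swap(7, 9)): [4, 6, 7, 8, 5, 9, 3, 1, 2, 0]
After 3 (swap(5, 9)): [4, 6, 7, 8, 5, 0, 3, 1, 2, 9]
After 4 (rotate_left(5, 7, k=1)): [4, 6, 7, 8, 5, 3, 1, 0, 2, 9]
After 5 (reverse(8, 9)): [4, 6, 7, 8, 5, 3, 1, 0, 9, 2]
After 6 (swap(3, 7)): [4, 6, 7, 0, 5, 3, 1, 8, 9, 2]
After 7 (rotate_left(2, 6, k=4)): [4, 6, 1, 7, 0, 5, 3, 8, 9, 2]
After 8 (rotate_left(4, 6, k=1)): [4, 6, 1, 7, 5, 3, 0, 8, 9, 2]
After 9 (swap(9, 4)): [4, 6, 1, 7, 2, 3, 0, 8, 9, 5]
After 10 (rotate_left(0, 7, k=1)): [6, 1, 7, 2, 3, 0, 8, 4, 9, 5]
After 11 (swap(6, 8)): [6, 1, 7, 2, 3, 0, 9, 4, 8, 5]
After 12 (rotate_left(6, 9, k=3)): [6, 1, 7, 2, 3, 0, 5, 9, 4, 8]
After 13 (rotate_left(1, 9, k=2)): [6, 2, 3, 0, 5, 9, 4, 8, 1, 7]
After 14 (swap(0, 2)): [3, 2, 6, 0, 5, 9, 4, 8, 1, 7]
After 15 (swap(0, 2)): [6, 2, 3, 0, 5, 9, 4, 8, 1, 7]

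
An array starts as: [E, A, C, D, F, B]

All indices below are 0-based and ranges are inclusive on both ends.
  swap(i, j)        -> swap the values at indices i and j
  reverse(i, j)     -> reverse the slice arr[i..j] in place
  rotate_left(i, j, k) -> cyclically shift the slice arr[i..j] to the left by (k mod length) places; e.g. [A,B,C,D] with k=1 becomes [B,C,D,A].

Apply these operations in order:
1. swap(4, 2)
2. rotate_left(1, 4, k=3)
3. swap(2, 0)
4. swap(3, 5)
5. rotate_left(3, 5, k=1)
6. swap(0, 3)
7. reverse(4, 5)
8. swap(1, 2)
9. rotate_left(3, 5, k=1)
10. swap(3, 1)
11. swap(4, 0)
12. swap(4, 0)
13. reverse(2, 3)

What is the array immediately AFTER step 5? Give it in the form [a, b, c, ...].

After 1 (swap(4, 2)): [E, A, F, D, C, B]
After 2 (rotate_left(1, 4, k=3)): [E, C, A, F, D, B]
After 3 (swap(2, 0)): [A, C, E, F, D, B]
After 4 (swap(3, 5)): [A, C, E, B, D, F]
After 5 (rotate_left(3, 5, k=1)): [A, C, E, D, F, B]

Answer: [A, C, E, D, F, B]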